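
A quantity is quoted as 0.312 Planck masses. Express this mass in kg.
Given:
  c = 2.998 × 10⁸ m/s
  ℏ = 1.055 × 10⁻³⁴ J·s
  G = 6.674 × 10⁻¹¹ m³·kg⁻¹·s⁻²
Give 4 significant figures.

One Planck mass: m_P = √(ℏc/G) = 2.177 × 10⁻⁸ kg.
0.312 × 2.177 × 10⁻⁸ kg = 6.792 × 10⁻⁹ kg

6.792 × 10⁻⁹ kg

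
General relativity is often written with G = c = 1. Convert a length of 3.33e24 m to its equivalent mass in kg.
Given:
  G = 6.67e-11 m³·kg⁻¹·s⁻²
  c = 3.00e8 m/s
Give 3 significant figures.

Length → mass via c²/G.
3.33e24 m × (c²/G) = 4.49e51 kg

4.49e51 kg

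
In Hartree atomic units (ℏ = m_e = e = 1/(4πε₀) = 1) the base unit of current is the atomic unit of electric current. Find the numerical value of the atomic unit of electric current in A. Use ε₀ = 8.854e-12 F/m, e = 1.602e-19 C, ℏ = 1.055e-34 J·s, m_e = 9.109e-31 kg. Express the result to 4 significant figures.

I_au = e E_h/ℏ = m_e e⁵/((4πε₀)²ℏ³)
E_h = 4.354e-18 J
e·E_h/ℏ = 6.612e-3 A

6.612e-3 A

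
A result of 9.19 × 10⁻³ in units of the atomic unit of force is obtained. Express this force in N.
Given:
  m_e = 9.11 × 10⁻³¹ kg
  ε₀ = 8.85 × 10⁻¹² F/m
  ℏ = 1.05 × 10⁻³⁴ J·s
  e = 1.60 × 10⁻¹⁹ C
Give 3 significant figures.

7.65 × 10⁻¹⁰ N

One atomic unit of force: F_au = E_h/a₀ = m_e²e⁶/((4πε₀)³ℏ⁴) = 8.33 × 10⁻⁸ N.
9.19 × 10⁻³ × 8.33 × 10⁻⁸ N = 7.65 × 10⁻¹⁰ N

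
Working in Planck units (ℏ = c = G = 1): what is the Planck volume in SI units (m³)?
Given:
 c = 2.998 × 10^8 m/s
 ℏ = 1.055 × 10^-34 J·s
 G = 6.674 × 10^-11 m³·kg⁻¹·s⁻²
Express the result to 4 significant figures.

Dimensional analysis gives V_P = (ℏG/c³)^(3/2).
  = √(1.784 × 10^-209)
  = 4.224 × 10^-105 m³

4.224 × 10^-105 m³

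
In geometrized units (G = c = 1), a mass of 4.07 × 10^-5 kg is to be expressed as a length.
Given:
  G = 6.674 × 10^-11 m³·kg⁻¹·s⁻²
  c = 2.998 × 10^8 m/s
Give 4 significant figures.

In G = c = 1 units mass has dimensions of length; the conversion factor is G/c².
4.07 × 10^-5 kg × (G/c²) = 3.022 × 10^-32 m

3.022 × 10^-32 m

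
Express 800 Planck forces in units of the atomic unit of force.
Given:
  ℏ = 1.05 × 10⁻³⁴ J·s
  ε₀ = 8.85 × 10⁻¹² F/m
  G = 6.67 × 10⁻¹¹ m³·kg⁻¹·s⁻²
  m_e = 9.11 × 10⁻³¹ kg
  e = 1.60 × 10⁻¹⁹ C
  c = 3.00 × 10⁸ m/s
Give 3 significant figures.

Planck force: F_P = c⁴/G = 1.21 × 10⁴⁴ N
atomic unit of force: F_au = E_h/a₀ = m_e²e⁶/((4πε₀)³ℏ⁴) = 8.33 × 10⁻⁸ N
800 × 1.21 × 10⁴⁴ / 8.33 × 10⁻⁸ = 1.17 × 10⁵⁴

1.17 × 10⁵⁴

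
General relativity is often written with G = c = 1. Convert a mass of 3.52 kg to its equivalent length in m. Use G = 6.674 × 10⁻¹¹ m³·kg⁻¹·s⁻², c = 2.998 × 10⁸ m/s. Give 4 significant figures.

In G = c = 1 units mass has dimensions of length; the conversion factor is G/c².
3.52 kg × (G/c²) = 2.614 × 10⁻²⁷ m

2.614 × 10⁻²⁷ m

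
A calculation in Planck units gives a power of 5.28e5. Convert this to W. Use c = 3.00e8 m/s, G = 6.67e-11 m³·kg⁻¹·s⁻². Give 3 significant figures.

One Planck power: P_P = c⁵/G = 3.64e52 W.
5.28e5 × 3.64e52 W = 1.92e58 W

1.92e58 W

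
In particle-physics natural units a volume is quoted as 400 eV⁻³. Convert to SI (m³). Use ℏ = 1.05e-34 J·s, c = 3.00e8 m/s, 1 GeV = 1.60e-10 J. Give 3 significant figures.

3.05e-18 m³

Volume is [L]³ = [E]⁻³·(ℏc)³.
1 GeV⁻³ → (ℏc)³ × (1 GeV in J)⁻³ = 7.63e-48 m³.
Convert the energy scale: 400 eV⁻³ = 4.00e29 GeV⁻³.
Result: 4.00e29 × 7.63e-48 = 3.05e-18 m³.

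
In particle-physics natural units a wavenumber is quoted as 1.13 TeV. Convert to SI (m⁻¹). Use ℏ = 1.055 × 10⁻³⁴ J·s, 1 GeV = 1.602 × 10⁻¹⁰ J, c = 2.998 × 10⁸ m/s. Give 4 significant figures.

5.723 × 10¹⁸ m⁻¹

Inverse length is [E]/(ℏc).
1 GeV → 1/(ℏc) × (1 GeV in J) = 5.065 × 10¹⁵ m⁻¹.
Convert the energy scale: 1.13 TeV = 1.13 × 10³ GeV.
Result: 1.13 × 10³ × 5.065 × 10¹⁵ = 5.723 × 10¹⁸ m⁻¹.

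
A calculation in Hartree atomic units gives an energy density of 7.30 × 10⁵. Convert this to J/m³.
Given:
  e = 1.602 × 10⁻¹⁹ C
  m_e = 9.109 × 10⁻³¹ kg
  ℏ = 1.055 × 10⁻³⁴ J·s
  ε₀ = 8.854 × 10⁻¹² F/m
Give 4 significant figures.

One atomic unit of energy density: u_au = E_h/a₀³ = m_e⁴e¹⁰/((4πε₀)⁵ℏ⁸) = 2.929 × 10¹³ J/m³.
7.30 × 10⁵ × 2.929 × 10¹³ J/m³ = 2.138 × 10¹⁹ J/m³

2.138 × 10¹⁹ J/m³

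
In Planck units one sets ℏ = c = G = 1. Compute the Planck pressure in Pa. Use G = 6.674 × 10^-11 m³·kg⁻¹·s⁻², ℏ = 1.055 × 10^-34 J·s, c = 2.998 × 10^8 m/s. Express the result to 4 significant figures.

p_P = c⁷/(ℏG²)
  = 2.177 × 10^59 / 4.699 × 10^-55
  = 4.632 × 10^113 Pa

4.632 × 10^113 Pa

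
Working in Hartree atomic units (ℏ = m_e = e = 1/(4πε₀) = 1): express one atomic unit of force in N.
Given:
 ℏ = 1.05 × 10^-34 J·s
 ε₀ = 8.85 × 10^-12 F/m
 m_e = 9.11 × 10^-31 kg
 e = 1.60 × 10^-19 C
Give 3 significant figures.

8.33 × 10^-8 N

From ℏ = m_e = e = 1/(4πε₀) = 1 the force scale is F_au = E_h/a₀ = m_e²e⁶/((4πε₀)³ℏ⁴).
E_h = 4.38 × 10^-18 J
a₀ = 5.26 × 10^-11 m
E_h/a₀ = 8.33 × 10^-8 N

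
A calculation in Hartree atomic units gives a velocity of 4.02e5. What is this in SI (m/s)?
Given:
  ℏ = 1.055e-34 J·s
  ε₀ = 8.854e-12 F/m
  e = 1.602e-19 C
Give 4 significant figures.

One atomic unit of velocity: v_au = e²/(4πε₀ℏ) = 2.186e6 m/s.
4.02e5 × 2.186e6 m/s = 8.789e11 m/s

8.789e11 m/s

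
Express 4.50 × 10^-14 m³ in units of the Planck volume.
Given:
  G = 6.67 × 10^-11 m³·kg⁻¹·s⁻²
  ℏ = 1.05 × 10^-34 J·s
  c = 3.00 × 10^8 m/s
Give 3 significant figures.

Planck volume: V_P = (ℏG/c³)^(3/2) = 4.18 × 10^-105 m³.
4.50 × 10^-14 / 4.18 × 10^-105 = 1.08 × 10^91

1.08 × 10^91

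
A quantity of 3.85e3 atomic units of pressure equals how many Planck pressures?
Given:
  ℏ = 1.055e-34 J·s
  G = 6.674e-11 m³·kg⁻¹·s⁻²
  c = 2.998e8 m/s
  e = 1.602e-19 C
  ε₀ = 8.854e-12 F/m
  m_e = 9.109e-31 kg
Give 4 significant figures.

2.434e-97

atomic unit of pressure: P_au = E_h/a₀³ = m_e⁴e¹⁰/((4πε₀)⁵ℏ⁸) = 2.929e13 Pa
Planck pressure: p_P = c⁷/(ℏG²) = 4.632e113 Pa
3.85e3 × 2.929e13 / 4.632e113 = 2.434e-97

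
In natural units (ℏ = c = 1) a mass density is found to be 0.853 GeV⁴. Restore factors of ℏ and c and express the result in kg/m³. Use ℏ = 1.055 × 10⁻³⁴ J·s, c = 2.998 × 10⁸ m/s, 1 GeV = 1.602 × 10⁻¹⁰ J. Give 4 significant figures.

1.976 × 10²⁰ kg/m³

Mass density is [E]/(c²[L]³) = [E]⁴/(ℏ³c⁵).
1 GeV⁴ → 1/(ℏ³c⁵) × (1 GeV in J)⁴ = 2.316 × 10²⁰ kg/m³.
Result: 0.853 × 2.316 × 10²⁰ = 1.976 × 10²⁰ kg/m³.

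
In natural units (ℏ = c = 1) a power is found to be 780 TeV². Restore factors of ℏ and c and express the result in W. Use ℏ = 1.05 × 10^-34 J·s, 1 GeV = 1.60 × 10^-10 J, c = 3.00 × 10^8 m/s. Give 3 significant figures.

1.90 × 10^23 W

Power is [E]/[T] = [E]²/ℏ.
1 GeV² → 1/ℏ × (1 GeV in J)² = 2.44 × 10^14 W.
Convert the energy scale: 780 TeV² = 7.80 × 10^8 GeV².
Result: 7.80 × 10^8 × 2.44 × 10^14 = 1.90 × 10^23 W.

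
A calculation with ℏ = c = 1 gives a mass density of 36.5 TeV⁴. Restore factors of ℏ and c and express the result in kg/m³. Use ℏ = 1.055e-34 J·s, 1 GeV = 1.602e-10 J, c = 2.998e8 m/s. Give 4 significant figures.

Mass density is [E]/(c²[L]³) = [E]⁴/(ℏ³c⁵).
1 GeV⁴ → 1/(ℏ³c⁵) × (1 GeV in J)⁴ = 2.316e20 kg/m³.
Convert the energy scale: 36.5 TeV⁴ = 3.65e13 GeV⁴.
Result: 3.65e13 × 2.316e20 = 8.453e33 kg/m³.

8.453e33 kg/m³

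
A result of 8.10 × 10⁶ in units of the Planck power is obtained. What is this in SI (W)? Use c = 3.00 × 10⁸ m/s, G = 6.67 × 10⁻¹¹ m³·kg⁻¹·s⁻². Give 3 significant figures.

One Planck power: P_P = c⁵/G = 3.64 × 10⁵² W.
8.10 × 10⁶ × 3.64 × 10⁵² W = 2.95 × 10⁵⁹ W

2.95 × 10⁵⁹ W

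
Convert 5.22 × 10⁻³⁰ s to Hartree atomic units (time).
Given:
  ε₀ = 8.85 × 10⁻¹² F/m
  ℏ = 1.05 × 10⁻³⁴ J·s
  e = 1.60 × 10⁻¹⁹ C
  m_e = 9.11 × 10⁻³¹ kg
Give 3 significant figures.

atomic unit of time: τ_au = (4πε₀)²ℏ³/(m_e e⁴) = 2.40 × 10⁻¹⁷ s.
5.22 × 10⁻³⁰ / 2.40 × 10⁻¹⁷ = 2.18 × 10⁻¹³

2.18 × 10⁻¹³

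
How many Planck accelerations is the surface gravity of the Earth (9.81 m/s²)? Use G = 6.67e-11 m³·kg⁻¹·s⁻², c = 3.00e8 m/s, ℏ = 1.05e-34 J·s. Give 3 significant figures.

1.76e-51

Planck acceleration: a_P = √(c⁷/(ℏG)) = 5.59e51 m/s².
9.81 / 5.59e51 = 1.76e-51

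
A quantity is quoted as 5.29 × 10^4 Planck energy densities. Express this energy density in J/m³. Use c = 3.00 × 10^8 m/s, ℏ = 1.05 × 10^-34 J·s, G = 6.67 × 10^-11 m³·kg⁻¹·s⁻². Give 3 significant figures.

One Planck energy density: u_P = c⁷/(ℏG²) = 4.68 × 10^113 J/m³.
5.29 × 10^4 × 4.68 × 10^113 J/m³ = 2.48 × 10^118 J/m³

2.48 × 10^118 J/m³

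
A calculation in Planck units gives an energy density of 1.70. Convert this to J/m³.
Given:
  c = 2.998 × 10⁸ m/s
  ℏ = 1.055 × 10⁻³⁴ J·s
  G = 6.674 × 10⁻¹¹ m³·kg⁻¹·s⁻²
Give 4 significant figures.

One Planck energy density: u_P = c⁷/(ℏG²) = 4.632 × 10¹¹³ J/m³.
1.70 × 4.632 × 10¹¹³ J/m³ = 7.875 × 10¹¹³ J/m³

7.875 × 10¹¹³ J/m³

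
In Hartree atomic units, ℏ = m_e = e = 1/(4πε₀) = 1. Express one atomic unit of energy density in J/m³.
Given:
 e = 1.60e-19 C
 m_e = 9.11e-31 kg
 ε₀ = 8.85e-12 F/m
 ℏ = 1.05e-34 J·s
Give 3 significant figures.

3.01e13 J/m³

From ℏ = m_e = e = 1/(4πε₀) = 1 the energy density scale is u_au = E_h/a₀³ = m_e⁴e¹⁰/((4πε₀)⁵ℏ⁸).
E_h = 4.38e-18 J
a₀ = 5.26e-11 m
E_h/a₀³ = 3.01e13 J/m³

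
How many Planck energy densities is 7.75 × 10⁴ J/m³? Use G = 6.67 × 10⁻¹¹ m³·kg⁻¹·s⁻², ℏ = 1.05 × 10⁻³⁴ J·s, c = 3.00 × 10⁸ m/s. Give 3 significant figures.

Planck energy density: u_P = c⁷/(ℏG²) = 4.68 × 10¹¹³ J/m³.
7.75 × 10⁴ / 4.68 × 10¹¹³ = 1.66 × 10⁻¹⁰⁹

1.66 × 10⁻¹⁰⁹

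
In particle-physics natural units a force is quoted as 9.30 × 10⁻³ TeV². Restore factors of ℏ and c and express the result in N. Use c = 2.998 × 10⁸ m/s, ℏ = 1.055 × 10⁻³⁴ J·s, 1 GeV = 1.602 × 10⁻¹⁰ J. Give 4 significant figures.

Force is [E]/[L] = [E]²/(ℏc); restore (ℏc)⁻¹.
1 GeV² → 1/(ℏc) × (1 GeV in J)² = 8.114 × 10⁵ N.
Convert the energy scale: 9.30 × 10⁻³ TeV² = 9.30 × 10³ GeV².
Result: 9.30 × 10³ × 8.114 × 10⁵ = 7.546 × 10⁹ N.

7.546 × 10⁹ N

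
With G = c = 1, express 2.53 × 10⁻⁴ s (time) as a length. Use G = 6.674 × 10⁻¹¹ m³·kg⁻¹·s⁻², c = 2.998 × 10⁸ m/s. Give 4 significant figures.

7.585 × 10⁴ m

Time → length via c.
2.53 × 10⁻⁴ s × (c) = 7.585 × 10⁴ m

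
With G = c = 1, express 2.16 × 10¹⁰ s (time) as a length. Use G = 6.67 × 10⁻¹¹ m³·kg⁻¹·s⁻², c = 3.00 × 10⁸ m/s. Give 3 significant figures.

Time → length via c.
2.16 × 10¹⁰ s × (c) = 6.48 × 10¹⁸ m

6.48 × 10¹⁸ m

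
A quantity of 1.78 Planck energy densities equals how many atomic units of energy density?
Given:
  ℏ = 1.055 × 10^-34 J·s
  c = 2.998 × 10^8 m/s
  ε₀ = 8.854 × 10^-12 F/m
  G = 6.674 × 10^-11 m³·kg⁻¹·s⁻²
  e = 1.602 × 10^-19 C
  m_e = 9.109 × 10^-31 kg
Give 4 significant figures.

Planck energy density: u_P = c⁷/(ℏG²) = 4.632 × 10^113 J/m³
atomic unit of energy density: u_au = E_h/a₀³ = m_e⁴e¹⁰/((4πε₀)⁵ℏ⁸) = 2.929 × 10^13 J/m³
1.78 × 4.632 × 10^113 / 2.929 × 10^13 = 2.815 × 10^100

2.815 × 10^100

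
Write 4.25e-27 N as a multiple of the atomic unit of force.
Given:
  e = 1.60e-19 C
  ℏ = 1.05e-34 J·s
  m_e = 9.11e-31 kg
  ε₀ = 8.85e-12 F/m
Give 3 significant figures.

5.10e-20

atomic unit of force: F_au = E_h/a₀ = m_e²e⁶/((4πε₀)³ℏ⁴) = 8.33e-8 N.
4.25e-27 / 8.33e-8 = 5.10e-20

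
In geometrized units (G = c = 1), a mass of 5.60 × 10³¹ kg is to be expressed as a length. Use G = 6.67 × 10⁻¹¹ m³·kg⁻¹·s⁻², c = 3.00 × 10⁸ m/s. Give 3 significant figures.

4.15 × 10⁴ m

In G = c = 1 units mass has dimensions of length; the conversion factor is G/c².
5.60 × 10³¹ kg × (G/c²) = 4.15 × 10⁴ m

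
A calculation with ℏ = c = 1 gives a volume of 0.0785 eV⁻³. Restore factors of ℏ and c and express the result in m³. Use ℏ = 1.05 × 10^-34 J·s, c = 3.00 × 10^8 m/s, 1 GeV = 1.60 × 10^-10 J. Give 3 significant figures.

5.99 × 10^-22 m³

Volume is [L]³ = [E]⁻³·(ℏc)³.
1 GeV⁻³ → (ℏc)³ × (1 GeV in J)⁻³ = 7.63 × 10^-48 m³.
Convert the energy scale: 0.0785 eV⁻³ = 7.85 × 10^25 GeV⁻³.
Result: 7.85 × 10^25 × 7.63 × 10^-48 = 5.99 × 10^-22 m³.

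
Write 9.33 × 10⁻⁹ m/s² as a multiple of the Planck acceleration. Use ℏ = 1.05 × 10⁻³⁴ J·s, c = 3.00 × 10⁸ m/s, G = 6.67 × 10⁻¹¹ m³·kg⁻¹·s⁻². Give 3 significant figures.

1.67 × 10⁻⁶⁰

Planck acceleration: a_P = √(c⁷/(ℏG)) = 5.59 × 10⁵¹ m/s².
9.33 × 10⁻⁹ / 5.59 × 10⁵¹ = 1.67 × 10⁻⁶⁰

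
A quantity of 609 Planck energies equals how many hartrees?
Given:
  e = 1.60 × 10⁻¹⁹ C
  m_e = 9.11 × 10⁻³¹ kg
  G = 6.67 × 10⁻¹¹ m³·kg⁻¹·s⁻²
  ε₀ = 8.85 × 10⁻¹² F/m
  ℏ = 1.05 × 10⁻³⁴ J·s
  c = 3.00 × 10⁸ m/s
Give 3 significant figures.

2.72 × 10²⁹

Planck energy: E_P = √(ℏc⁵/G) = 1.96 × 10⁹ J
hartree: E_h = m_e e⁴/(4πε₀ℏ)² = 4.38 × 10⁻¹⁸ J
609 × 1.96 × 10⁹ / 4.38 × 10⁻¹⁸ = 2.72 × 10²⁹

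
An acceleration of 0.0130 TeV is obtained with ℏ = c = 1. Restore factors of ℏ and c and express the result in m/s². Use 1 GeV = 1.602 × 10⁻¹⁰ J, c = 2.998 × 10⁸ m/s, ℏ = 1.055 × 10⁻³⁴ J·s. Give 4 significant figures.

Acceleration is [L]/[T]² = c·[E]/ℏ.
1 GeV → c/ℏ × (1 GeV in J) = 4.552 × 10³² m/s².
Convert the energy scale: 0.0130 TeV = 13 GeV.
Result: 13 × 4.552 × 10³² = 5.918 × 10³³ m/s².

5.918 × 10³³ m/s²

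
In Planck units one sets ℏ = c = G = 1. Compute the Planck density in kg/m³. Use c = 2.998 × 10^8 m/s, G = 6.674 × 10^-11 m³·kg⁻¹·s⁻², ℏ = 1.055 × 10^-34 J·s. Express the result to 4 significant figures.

5.154 × 10^96 kg/m³

ρ_P = c⁵/(ℏG²)
  = 2.422 × 10^42 / 4.699 × 10^-55
  = 5.154 × 10^96 kg/m³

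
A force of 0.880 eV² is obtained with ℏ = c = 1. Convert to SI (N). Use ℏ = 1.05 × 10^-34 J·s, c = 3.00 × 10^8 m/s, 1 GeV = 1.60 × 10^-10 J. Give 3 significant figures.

Force is [E]/[L] = [E]²/(ℏc); restore (ℏc)⁻¹.
1 GeV² → 1/(ℏc) × (1 GeV in J)² = 8.13 × 10^5 N.
Convert the energy scale: 0.880 eV² = 8.80 × 10^-19 GeV².
Result: 8.80 × 10^-19 × 8.13 × 10^5 = 7.15 × 10^-13 N.

7.15 × 10^-13 N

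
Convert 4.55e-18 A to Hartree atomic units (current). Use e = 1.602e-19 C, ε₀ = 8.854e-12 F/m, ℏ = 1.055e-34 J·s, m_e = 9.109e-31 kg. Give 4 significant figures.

atomic unit of electric current: I_au = e E_h/ℏ = m_e e⁵/((4πε₀)²ℏ³) = 6.612e-3 A.
4.55e-18 / 6.612e-3 = 6.882e-16

6.882e-16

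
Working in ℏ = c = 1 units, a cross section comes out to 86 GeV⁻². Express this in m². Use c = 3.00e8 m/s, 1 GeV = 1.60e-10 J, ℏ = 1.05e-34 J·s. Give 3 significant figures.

3.33e-30 m²

Area is [L]² = [E]⁻²·(ℏc)²; restore (ℏc)².
1 GeV⁻² → (ℏc)² × (1 GeV in J)⁻² = 3.88e-32 m².
Result: 86 × 3.88e-32 = 3.33e-30 m².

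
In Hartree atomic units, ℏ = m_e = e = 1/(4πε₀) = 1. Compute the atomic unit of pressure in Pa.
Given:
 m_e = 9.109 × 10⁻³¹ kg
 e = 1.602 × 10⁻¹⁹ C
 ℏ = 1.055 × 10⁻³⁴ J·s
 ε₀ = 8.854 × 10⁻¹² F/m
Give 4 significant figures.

2.929 × 10¹³ Pa

From ℏ = m_e = e = 1/(4πε₀) = 1 the pressure scale is P_au = E_h/a₀³ = m_e⁴e¹⁰/((4πε₀)⁵ℏ⁸).
E_h = 4.354 × 10⁻¹⁸ J
a₀ = 5.297 × 10⁻¹¹ m
E_h/a₀³ = 2.929 × 10¹³ Pa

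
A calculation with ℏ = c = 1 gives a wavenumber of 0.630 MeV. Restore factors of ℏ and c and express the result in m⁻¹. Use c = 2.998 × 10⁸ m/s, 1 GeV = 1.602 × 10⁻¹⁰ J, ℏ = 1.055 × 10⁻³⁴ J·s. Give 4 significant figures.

Inverse length is [E]/(ℏc).
1 GeV → 1/(ℏc) × (1 GeV in J) = 5.065 × 10¹⁵ m⁻¹.
Convert the energy scale: 0.630 MeV = 6.30 × 10⁻⁴ GeV.
Result: 6.30 × 10⁻⁴ × 5.065 × 10¹⁵ = 3.191 × 10¹² m⁻¹.

3.191 × 10¹² m⁻¹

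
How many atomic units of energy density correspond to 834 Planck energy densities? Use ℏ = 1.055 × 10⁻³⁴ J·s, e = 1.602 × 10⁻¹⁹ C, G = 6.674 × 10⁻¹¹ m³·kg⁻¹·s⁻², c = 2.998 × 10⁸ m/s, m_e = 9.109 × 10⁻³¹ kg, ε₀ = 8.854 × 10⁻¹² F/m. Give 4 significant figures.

1.319 × 10¹⁰³

Planck energy density: u_P = c⁷/(ℏG²) = 4.632 × 10¹¹³ J/m³
atomic unit of energy density: u_au = E_h/a₀³ = m_e⁴e¹⁰/((4πε₀)⁵ℏ⁸) = 2.929 × 10¹³ J/m³
834 × 4.632 × 10¹¹³ / 2.929 × 10¹³ = 1.319 × 10¹⁰³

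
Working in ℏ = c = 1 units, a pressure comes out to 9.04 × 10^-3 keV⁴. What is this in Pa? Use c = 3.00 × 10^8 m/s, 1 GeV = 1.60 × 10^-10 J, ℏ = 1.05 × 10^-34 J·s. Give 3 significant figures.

1.90 × 10^11 Pa

Pressure is [E]/[L]³ = [E]⁴/(ℏc)³.
1 GeV⁴ → 1/(ℏc)³ × (1 GeV in J)⁴ = 2.10 × 10^37 Pa.
Convert the energy scale: 9.04 × 10^-3 keV⁴ = 9.04 × 10^-27 GeV⁴.
Result: 9.04 × 10^-27 × 2.10 × 10^37 = 1.90 × 10^11 Pa.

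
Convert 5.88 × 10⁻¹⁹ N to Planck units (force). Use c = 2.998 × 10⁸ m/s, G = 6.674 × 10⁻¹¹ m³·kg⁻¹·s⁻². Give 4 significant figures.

4.858 × 10⁻⁶³

Planck force: F_P = c⁴/G = 1.210 × 10⁴⁴ N.
5.88 × 10⁻¹⁹ / 1.210 × 10⁴⁴ = 4.858 × 10⁻⁶³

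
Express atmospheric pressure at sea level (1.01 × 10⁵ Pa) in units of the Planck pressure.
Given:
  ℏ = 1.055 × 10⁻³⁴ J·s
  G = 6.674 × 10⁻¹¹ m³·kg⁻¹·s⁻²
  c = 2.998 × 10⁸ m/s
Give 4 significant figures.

Planck pressure: p_P = c⁷/(ℏG²) = 4.632 × 10¹¹³ Pa.
1.01 × 10⁵ / 4.632 × 10¹¹³ = 2.180 × 10⁻¹⁰⁹

2.180 × 10⁻¹⁰⁹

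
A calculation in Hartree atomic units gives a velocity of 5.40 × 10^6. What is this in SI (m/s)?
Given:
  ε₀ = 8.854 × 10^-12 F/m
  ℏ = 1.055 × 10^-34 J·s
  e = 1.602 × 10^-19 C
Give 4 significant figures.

One atomic unit of velocity: v_au = e²/(4πε₀ℏ) = 2.186 × 10^6 m/s.
5.40 × 10^6 × 2.186 × 10^6 m/s = 1.181 × 10^13 m/s

1.181 × 10^13 m/s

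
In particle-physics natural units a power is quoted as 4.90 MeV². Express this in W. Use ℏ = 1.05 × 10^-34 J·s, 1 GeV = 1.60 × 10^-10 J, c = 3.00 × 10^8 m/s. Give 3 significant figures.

Power is [E]/[T] = [E]²/ℏ.
1 GeV² → 1/ℏ × (1 GeV in J)² = 2.44 × 10^14 W.
Convert the energy scale: 4.90 MeV² = 4.90 × 10^-6 GeV².
Result: 4.90 × 10^-6 × 2.44 × 10^14 = 1.19 × 10^9 W.

1.19 × 10^9 W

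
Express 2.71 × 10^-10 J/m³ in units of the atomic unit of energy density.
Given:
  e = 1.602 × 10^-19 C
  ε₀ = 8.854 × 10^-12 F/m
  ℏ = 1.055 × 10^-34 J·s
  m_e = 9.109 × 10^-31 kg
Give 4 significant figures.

9.252 × 10^-24

atomic unit of energy density: u_au = E_h/a₀³ = m_e⁴e¹⁰/((4πε₀)⁵ℏ⁸) = 2.929 × 10^13 J/m³.
2.71 × 10^-10 / 2.929 × 10^13 = 9.252 × 10^-24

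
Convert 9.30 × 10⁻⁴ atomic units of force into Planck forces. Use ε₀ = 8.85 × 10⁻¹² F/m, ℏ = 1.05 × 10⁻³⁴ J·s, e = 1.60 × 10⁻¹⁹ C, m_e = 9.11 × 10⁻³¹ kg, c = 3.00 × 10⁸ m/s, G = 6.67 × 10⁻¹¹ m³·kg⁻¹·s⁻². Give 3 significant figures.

atomic unit of force: F_au = E_h/a₀ = m_e²e⁶/((4πε₀)³ℏ⁴) = 8.33 × 10⁻⁸ N
Planck force: F_P = c⁴/G = 1.21 × 10⁴⁴ N
9.30 × 10⁻⁴ × 8.33 × 10⁻⁸ / 1.21 × 10⁴⁴ = 6.38 × 10⁻⁵⁵

6.38 × 10⁻⁵⁵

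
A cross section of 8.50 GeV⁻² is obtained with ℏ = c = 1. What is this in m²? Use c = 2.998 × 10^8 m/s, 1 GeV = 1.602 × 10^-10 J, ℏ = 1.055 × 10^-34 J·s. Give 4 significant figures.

Area is [L]² = [E]⁻²·(ℏc)²; restore (ℏc)².
1 GeV⁻² → (ℏc)² × (1 GeV in J)⁻² = 3.898 × 10^-32 m².
Result: 8.50 × 3.898 × 10^-32 = 3.313 × 10^-31 m².

3.313 × 10^-31 m²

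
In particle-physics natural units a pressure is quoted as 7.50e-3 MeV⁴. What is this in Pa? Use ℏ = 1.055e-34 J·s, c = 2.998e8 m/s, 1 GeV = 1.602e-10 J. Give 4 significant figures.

Pressure is [E]/[L]³ = [E]⁴/(ℏc)³.
1 GeV⁴ → 1/(ℏc)³ × (1 GeV in J)⁴ = 2.082e37 Pa.
Convert the energy scale: 7.50e-3 MeV⁴ = 7.50e-15 GeV⁴.
Result: 7.50e-15 × 2.082e37 = 1.561e23 Pa.

1.561e23 Pa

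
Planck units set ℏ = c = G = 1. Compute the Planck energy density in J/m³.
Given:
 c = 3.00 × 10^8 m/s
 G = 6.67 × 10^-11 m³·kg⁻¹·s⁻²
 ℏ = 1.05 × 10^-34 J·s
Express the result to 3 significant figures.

From ℏ = c = G = 1 the energy density scale is u_P = c⁷/(ℏG²).
  = 2.19 × 10^59 / 4.67 × 10^-55
  = 4.68 × 10^113 J/m³

4.68 × 10^113 J/m³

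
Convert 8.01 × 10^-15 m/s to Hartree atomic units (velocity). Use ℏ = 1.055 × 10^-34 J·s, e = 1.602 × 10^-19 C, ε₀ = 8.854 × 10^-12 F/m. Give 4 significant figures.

3.664 × 10^-21

atomic unit of velocity: v_au = e²/(4πε₀ℏ) = 2.186 × 10^6 m/s.
8.01 × 10^-15 / 2.186 × 10^6 = 3.664 × 10^-21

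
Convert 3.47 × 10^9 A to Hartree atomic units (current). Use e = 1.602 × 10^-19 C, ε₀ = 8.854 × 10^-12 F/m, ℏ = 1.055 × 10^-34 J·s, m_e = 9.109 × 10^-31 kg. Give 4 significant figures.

atomic unit of electric current: I_au = e E_h/ℏ = m_e e⁵/((4πε₀)²ℏ³) = 6.612 × 10^-3 A.
3.47 × 10^9 / 6.612 × 10^-3 = 5.248 × 10^11

5.248 × 10^11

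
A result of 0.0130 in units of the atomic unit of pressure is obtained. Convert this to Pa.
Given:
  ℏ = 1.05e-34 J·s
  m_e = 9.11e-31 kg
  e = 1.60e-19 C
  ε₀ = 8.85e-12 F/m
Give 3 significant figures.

One atomic unit of pressure: P_au = E_h/a₀³ = m_e⁴e¹⁰/((4πε₀)⁵ℏ⁸) = 3.01e13 Pa.
0.0130 × 3.01e13 Pa = 3.92e11 Pa

3.92e11 Pa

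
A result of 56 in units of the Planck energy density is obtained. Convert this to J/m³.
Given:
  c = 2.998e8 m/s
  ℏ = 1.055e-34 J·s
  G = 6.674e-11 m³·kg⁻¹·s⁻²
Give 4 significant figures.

2.594e115 J/m³

One Planck energy density: u_P = c⁷/(ℏG²) = 4.632e113 J/m³.
56 × 4.632e113 J/m³ = 2.594e115 J/m³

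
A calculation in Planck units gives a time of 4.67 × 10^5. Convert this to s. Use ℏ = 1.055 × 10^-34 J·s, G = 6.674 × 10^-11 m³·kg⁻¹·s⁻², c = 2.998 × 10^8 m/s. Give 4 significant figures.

2.518 × 10^-38 s

One Planck time: t_P = √(ℏG/c⁵) = 5.392 × 10^-44 s.
4.67 × 10^5 × 5.392 × 10^-44 s = 2.518 × 10^-38 s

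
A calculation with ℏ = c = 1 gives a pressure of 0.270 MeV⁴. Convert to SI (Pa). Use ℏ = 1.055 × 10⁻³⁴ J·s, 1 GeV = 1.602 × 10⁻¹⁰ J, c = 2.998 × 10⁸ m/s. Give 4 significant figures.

5.620 × 10²⁴ Pa

Pressure is [E]/[L]³ = [E]⁴/(ℏc)³.
1 GeV⁴ → 1/(ℏc)³ × (1 GeV in J)⁴ = 2.082 × 10³⁷ Pa.
Convert the energy scale: 0.270 MeV⁴ = 2.70 × 10⁻¹³ GeV⁴.
Result: 2.70 × 10⁻¹³ × 2.082 × 10³⁷ = 5.620 × 10²⁴ Pa.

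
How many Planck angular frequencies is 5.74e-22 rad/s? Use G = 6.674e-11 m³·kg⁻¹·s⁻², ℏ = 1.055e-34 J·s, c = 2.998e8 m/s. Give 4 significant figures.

3.095e-65

Planck angular frequency: ω_P = √(c⁵/(ℏG)) = 1.855e43 rad/s.
5.74e-22 / 1.855e43 = 3.095e-65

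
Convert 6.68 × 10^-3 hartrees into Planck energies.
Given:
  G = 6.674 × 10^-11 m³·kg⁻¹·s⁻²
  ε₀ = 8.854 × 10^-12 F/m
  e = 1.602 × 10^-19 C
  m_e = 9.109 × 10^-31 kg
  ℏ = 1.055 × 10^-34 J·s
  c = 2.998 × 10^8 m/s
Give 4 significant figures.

1.487 × 10^-29

hartree: E_h = m_e e⁴/(4πε₀ℏ)² = 4.354 × 10^-18 J
Planck energy: E_P = √(ℏc⁵/G) = 1.957 × 10^9 J
6.68 × 10^-3 × 4.354 × 10^-18 / 1.957 × 10^9 = 1.487 × 10^-29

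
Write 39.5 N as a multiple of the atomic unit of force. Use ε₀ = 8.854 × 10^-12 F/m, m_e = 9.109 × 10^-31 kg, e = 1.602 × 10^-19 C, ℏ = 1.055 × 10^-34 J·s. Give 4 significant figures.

4.806 × 10^8

atomic unit of force: F_au = E_h/a₀ = m_e²e⁶/((4πε₀)³ℏ⁴) = 8.220 × 10^-8 N.
39.5 / 8.220 × 10^-8 = 4.806 × 10^8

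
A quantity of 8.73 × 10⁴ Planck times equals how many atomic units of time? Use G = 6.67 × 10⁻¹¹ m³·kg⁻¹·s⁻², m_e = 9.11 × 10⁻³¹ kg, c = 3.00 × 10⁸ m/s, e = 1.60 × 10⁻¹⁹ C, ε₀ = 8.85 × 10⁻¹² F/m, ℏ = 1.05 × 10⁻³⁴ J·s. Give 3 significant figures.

1.95 × 10⁻²²

Planck time: t_P = √(ℏG/c⁵) = 5.37 × 10⁻⁴⁴ s
atomic unit of time: τ_au = (4πε₀)²ℏ³/(m_e e⁴) = 2.40 × 10⁻¹⁷ s
8.73 × 10⁴ × 5.37 × 10⁻⁴⁴ / 2.40 × 10⁻¹⁷ = 1.95 × 10⁻²²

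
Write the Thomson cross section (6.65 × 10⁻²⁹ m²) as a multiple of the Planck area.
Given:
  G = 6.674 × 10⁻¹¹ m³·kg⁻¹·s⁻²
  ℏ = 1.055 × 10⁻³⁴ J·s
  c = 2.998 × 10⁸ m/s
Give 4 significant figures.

Planck area: A_P = ℏG/c³ = 2.613 × 10⁻⁷⁰ m².
6.65 × 10⁻²⁹ / 2.613 × 10⁻⁷⁰ = 2.545 × 10⁴¹

2.545 × 10⁴¹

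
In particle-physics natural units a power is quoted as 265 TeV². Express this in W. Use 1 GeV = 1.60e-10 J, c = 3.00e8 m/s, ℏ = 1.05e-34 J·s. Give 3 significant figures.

6.46e22 W

Power is [E]/[T] = [E]²/ℏ.
1 GeV² → 1/ℏ × (1 GeV in J)² = 2.44e14 W.
Convert the energy scale: 265 TeV² = 2.65e8 GeV².
Result: 2.65e8 × 2.44e14 = 6.46e22 W.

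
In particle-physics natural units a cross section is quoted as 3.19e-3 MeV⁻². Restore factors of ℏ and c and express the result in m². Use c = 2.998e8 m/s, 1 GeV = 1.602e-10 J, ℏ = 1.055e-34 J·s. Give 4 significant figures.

1.243e-28 m²

Area is [L]² = [E]⁻²·(ℏc)²; restore (ℏc)².
1 GeV⁻² → (ℏc)² × (1 GeV in J)⁻² = 3.898e-32 m².
Convert the energy scale: 3.19e-3 MeV⁻² = 3.19e3 GeV⁻².
Result: 3.19e3 × 3.898e-32 = 1.243e-28 m².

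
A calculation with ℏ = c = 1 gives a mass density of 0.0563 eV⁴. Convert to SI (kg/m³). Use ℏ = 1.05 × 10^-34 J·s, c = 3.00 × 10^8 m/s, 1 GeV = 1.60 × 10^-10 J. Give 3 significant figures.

Mass density is [E]/(c²[L]³) = [E]⁴/(ℏ³c⁵).
1 GeV⁴ → 1/(ℏ³c⁵) × (1 GeV in J)⁴ = 2.33 × 10^20 kg/m³.
Convert the energy scale: 0.0563 eV⁴ = 5.63 × 10^-38 GeV⁴.
Result: 5.63 × 10^-38 × 2.33 × 10^20 = 1.31 × 10^-17 kg/m³.

1.31 × 10^-17 kg/m³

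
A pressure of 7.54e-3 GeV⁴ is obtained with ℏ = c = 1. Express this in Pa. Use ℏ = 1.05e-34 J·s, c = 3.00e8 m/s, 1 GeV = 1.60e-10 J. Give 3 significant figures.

Pressure is [E]/[L]³ = [E]⁴/(ℏc)³.
1 GeV⁴ → 1/(ℏc)³ × (1 GeV in J)⁴ = 2.10e37 Pa.
Result: 7.54e-3 × 2.10e37 = 1.58e35 Pa.

1.58e35 Pa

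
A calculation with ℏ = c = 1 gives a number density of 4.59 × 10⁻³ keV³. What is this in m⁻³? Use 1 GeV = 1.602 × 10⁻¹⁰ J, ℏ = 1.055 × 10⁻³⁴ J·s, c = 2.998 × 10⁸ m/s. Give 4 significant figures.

Number density is [L]⁻³ = [E]³/(ℏc)³.
1 GeV³ → 1/(ℏc)³ × (1 GeV in J)³ = 1.299 × 10⁴⁷ m⁻³.
Convert the energy scale: 4.59 × 10⁻³ keV³ = 4.59 × 10⁻²¹ GeV³.
Result: 4.59 × 10⁻²¹ × 1.299 × 10⁴⁷ = 5.964 × 10²⁶ m⁻³.

5.964 × 10²⁶ m⁻³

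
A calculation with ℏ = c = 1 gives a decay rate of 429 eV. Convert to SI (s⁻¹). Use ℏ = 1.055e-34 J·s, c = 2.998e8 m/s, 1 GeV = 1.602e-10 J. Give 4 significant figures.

6.514e17 s⁻¹

A rate is [E]/ℏ; divide by ℏ.
1 GeV → 1/ℏ × (1 GeV in J) = 1.518e24 s⁻¹.
Convert the energy scale: 429 eV = 4.29e-7 GeV.
Result: 4.29e-7 × 1.518e24 = 6.514e17 s⁻¹.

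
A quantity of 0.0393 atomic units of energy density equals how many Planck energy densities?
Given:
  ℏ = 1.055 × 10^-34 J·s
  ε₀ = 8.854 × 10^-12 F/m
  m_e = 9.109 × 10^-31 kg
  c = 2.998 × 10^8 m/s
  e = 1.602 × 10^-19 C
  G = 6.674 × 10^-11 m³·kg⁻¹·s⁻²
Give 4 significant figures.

atomic unit of energy density: u_au = E_h/a₀³ = m_e⁴e¹⁰/((4πε₀)⁵ℏ⁸) = 2.929 × 10^13 J/m³
Planck energy density: u_P = c⁷/(ℏG²) = 4.632 × 10^113 J/m³
0.0393 × 2.929 × 10^13 / 4.632 × 10^113 = 2.485 × 10^-102

2.485 × 10^-102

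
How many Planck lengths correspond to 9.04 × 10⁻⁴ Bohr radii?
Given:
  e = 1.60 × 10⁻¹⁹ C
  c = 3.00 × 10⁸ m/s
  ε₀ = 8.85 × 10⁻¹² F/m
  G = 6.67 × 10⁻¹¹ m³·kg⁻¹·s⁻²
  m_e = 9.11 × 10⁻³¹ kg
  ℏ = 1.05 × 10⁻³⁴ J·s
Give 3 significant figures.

Bohr radius: a₀ = 4πε₀ℏ²/(m_e e²) = 5.26 × 10⁻¹¹ m
Planck length: ℓ_P = √(ℏG/c³) = 1.61 × 10⁻³⁵ m
9.04 × 10⁻⁴ × 5.26 × 10⁻¹¹ / 1.61 × 10⁻³⁵ = 2.95 × 10²¹

2.95 × 10²¹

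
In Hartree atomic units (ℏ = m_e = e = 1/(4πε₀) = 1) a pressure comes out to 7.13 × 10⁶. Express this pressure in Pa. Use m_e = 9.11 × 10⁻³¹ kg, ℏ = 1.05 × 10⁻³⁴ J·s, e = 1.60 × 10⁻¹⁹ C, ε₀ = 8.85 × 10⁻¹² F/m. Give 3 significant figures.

2.15 × 10²⁰ Pa

One atomic unit of pressure: P_au = E_h/a₀³ = m_e⁴e¹⁰/((4πε₀)⁵ℏ⁸) = 3.01 × 10¹³ Pa.
7.13 × 10⁶ × 3.01 × 10¹³ Pa = 2.15 × 10²⁰ Pa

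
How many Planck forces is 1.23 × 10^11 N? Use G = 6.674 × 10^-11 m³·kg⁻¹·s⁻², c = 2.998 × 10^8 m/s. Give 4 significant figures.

Planck force: F_P = c⁴/G = 1.210 × 10^44 N.
1.23 × 10^11 / 1.210 × 10^44 = 1.016 × 10^-33

1.016 × 10^-33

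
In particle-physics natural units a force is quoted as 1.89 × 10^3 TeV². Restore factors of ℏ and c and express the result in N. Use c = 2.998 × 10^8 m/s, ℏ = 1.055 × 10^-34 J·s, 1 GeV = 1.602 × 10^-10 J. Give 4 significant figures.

1.534 × 10^15 N

Force is [E]/[L] = [E]²/(ℏc); restore (ℏc)⁻¹.
1 GeV² → 1/(ℏc) × (1 GeV in J)² = 8.114 × 10^5 N.
Convert the energy scale: 1.89 × 10^3 TeV² = 1.89 × 10^9 GeV².
Result: 1.89 × 10^9 × 8.114 × 10^5 = 1.534 × 10^15 N.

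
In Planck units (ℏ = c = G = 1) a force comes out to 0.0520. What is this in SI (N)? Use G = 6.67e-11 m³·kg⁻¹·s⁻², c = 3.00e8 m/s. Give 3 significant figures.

One Planck force: F_P = c⁴/G = 1.21e44 N.
0.0520 × 1.21e44 N = 6.31e42 N

6.31e42 N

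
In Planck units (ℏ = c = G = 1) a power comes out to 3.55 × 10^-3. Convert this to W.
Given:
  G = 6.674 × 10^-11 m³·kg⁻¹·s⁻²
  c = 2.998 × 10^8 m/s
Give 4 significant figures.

One Planck power: P_P = c⁵/G = 3.629 × 10^52 W.
3.55 × 10^-3 × 3.629 × 10^52 W = 1.288 × 10^50 W

1.288 × 10^50 W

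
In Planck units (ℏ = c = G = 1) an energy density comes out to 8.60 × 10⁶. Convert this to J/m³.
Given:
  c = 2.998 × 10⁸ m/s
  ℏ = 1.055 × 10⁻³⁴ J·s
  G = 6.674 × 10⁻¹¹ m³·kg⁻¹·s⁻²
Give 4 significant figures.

One Planck energy density: u_P = c⁷/(ℏG²) = 4.632 × 10¹¹³ J/m³.
8.60 × 10⁶ × 4.632 × 10¹¹³ J/m³ = 3.984 × 10¹²⁰ J/m³

3.984 × 10¹²⁰ J/m³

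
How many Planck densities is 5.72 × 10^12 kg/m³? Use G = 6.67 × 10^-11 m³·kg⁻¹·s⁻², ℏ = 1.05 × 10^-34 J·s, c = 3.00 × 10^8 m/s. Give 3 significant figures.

1.10 × 10^-84

Planck density: ρ_P = c⁵/(ℏG²) = 5.20 × 10^96 kg/m³.
5.72 × 10^12 / 5.20 × 10^96 = 1.10 × 10^-84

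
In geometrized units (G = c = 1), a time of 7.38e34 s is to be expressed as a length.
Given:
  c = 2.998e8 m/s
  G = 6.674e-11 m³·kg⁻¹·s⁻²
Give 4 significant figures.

2.213e43 m

Time → length via c.
7.38e34 s × (c) = 2.213e43 m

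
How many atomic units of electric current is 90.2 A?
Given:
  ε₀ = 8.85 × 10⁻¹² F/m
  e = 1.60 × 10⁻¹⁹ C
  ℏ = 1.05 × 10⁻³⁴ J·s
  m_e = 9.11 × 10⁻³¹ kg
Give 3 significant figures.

atomic unit of electric current: I_au = e E_h/ℏ = m_e e⁵/((4πε₀)²ℏ³) = 6.67 × 10⁻³ A.
90.2 / 6.67 × 10⁻³ = 1.35 × 10⁴

1.35 × 10⁴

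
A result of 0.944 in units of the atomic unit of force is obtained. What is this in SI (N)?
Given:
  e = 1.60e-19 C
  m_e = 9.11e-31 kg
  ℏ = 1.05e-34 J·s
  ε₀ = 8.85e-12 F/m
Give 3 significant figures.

7.86e-8 N

One atomic unit of force: F_au = E_h/a₀ = m_e²e⁶/((4πε₀)³ℏ⁴) = 8.33e-8 N.
0.944 × 8.33e-8 N = 7.86e-8 N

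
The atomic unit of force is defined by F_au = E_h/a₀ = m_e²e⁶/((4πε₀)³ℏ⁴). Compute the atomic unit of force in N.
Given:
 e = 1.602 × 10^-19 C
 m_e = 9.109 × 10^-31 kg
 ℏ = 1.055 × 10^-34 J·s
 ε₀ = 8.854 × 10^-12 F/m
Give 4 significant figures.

8.220 × 10^-8 N

F_au = E_h/a₀ = m_e²e⁶/((4πε₀)³ℏ⁴)
E_h = 4.354 × 10^-18 J
a₀ = 5.297 × 10^-11 m
E_h/a₀ = 8.220 × 10^-8 N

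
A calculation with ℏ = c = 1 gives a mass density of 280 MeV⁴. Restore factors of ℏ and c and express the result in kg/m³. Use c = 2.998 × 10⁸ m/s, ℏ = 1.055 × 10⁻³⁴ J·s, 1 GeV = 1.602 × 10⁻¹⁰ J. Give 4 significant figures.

6.485 × 10¹⁰ kg/m³

Mass density is [E]/(c²[L]³) = [E]⁴/(ℏ³c⁵).
1 GeV⁴ → 1/(ℏ³c⁵) × (1 GeV in J)⁴ = 2.316 × 10²⁰ kg/m³.
Convert the energy scale: 280 MeV⁴ = 2.80 × 10⁻¹⁰ GeV⁴.
Result: 2.80 × 10⁻¹⁰ × 2.316 × 10²⁰ = 6.485 × 10¹⁰ kg/m³.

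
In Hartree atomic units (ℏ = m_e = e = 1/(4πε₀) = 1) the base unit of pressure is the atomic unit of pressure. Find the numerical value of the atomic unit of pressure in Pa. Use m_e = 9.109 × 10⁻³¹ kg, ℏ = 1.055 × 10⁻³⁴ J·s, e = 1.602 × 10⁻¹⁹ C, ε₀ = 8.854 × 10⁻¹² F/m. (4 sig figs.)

P_au = E_h/a₀³ = m_e⁴e¹⁰/((4πε₀)⁵ℏ⁸)
E_h = 4.354 × 10⁻¹⁸ J
a₀ = 5.297 × 10⁻¹¹ m
E_h/a₀³ = 2.929 × 10¹³ Pa

2.929 × 10¹³ Pa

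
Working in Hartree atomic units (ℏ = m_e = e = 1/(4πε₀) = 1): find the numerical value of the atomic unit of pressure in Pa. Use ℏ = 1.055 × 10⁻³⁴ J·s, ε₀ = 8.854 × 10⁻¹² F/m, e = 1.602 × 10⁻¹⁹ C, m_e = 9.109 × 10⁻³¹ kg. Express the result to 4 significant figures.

2.929 × 10¹³ Pa

The unique combination of the constants set to 1 with dimensions of pressure is P_au = E_h/a₀³ = m_e⁴e¹⁰/((4πε₀)⁵ℏ⁸).
E_h = 4.354 × 10⁻¹⁸ J
a₀ = 5.297 × 10⁻¹¹ m
E_h/a₀³ = 2.929 × 10¹³ Pa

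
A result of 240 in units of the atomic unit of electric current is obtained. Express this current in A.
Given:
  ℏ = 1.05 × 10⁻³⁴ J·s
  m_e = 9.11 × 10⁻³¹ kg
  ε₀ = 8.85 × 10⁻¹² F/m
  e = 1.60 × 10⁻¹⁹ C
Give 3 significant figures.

One atomic unit of electric current: I_au = e E_h/ℏ = m_e e⁵/((4πε₀)²ℏ³) = 6.67 × 10⁻³ A.
240 × 6.67 × 10⁻³ A = 1.60 A

1.60 A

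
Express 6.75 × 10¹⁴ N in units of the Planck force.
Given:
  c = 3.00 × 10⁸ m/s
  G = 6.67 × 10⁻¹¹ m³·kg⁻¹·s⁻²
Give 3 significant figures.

Planck force: F_P = c⁴/G = 1.21 × 10⁴⁴ N.
6.75 × 10¹⁴ / 1.21 × 10⁴⁴ = 5.56 × 10⁻³⁰

5.56 × 10⁻³⁰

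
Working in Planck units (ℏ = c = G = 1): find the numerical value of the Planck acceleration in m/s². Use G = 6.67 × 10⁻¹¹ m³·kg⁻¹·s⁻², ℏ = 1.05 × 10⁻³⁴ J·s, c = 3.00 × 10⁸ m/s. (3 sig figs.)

The unique combination of the constants set to 1 with dimensions of acceleration is a_P = √(c⁷/(ℏG)).
  = √(3.12 × 10¹⁰³)
  = 5.59 × 10⁵¹ m/s²

5.59 × 10⁵¹ m/s²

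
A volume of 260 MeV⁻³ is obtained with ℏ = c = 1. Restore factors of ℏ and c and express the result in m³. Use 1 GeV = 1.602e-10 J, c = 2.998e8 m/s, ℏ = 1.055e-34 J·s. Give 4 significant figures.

2.001e-36 m³

Volume is [L]³ = [E]⁻³·(ℏc)³.
1 GeV⁻³ → (ℏc)³ × (1 GeV in J)⁻³ = 7.696e-48 m³.
Convert the energy scale: 260 MeV⁻³ = 2.60e11 GeV⁻³.
Result: 2.60e11 × 7.696e-48 = 2.001e-36 m³.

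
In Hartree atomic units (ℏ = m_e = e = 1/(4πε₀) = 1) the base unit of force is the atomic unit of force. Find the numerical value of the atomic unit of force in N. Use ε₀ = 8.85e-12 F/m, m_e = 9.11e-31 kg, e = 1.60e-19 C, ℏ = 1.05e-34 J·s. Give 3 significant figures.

8.33e-8 N

F_au = E_h/a₀ = m_e²e⁶/((4πε₀)³ℏ⁴)
E_h = 4.38e-18 J
a₀ = 5.26e-11 m
E_h/a₀ = 8.33e-8 N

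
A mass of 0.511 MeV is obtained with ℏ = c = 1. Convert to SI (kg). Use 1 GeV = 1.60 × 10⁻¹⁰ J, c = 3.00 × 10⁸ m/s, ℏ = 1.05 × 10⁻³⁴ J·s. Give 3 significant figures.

Mass is [E]/c²; divide by c².
1 GeV → 1/c² × (1 GeV in J) = 1.78 × 10⁻²⁷ kg.
Convert the energy scale: 0.511 MeV = 5.11 × 10⁻⁴ GeV.
Result: 5.11 × 10⁻⁴ × 1.78 × 10⁻²⁷ = 9.08 × 10⁻³¹ kg.

9.08 × 10⁻³¹ kg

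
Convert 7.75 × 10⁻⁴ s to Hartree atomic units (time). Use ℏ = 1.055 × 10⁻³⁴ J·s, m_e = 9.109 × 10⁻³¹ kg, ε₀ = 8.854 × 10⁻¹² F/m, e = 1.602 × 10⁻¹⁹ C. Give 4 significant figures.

3.199 × 10¹³

atomic unit of time: τ_au = (4πε₀)²ℏ³/(m_e e⁴) = 2.423 × 10⁻¹⁷ s.
7.75 × 10⁻⁴ / 2.423 × 10⁻¹⁷ = 3.199 × 10¹³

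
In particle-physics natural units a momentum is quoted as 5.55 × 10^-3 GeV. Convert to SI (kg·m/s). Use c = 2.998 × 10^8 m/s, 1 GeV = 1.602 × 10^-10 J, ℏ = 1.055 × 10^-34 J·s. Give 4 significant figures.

Momentum is [E]/c; divide by c.
1 GeV → 1/c × (1 GeV in J) = 5.344 × 10^-19 kg·m/s.
Result: 5.55 × 10^-3 × 5.344 × 10^-19 = 2.966 × 10^-21 kg·m/s.

2.966 × 10^-21 kg·m/s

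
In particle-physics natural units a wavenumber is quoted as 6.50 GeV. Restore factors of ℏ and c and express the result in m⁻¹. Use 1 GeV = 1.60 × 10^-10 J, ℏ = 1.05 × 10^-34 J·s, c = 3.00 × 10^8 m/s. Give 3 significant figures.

Inverse length is [E]/(ℏc).
1 GeV → 1/(ℏc) × (1 GeV in J) = 5.08 × 10^15 m⁻¹.
Result: 6.50 × 5.08 × 10^15 = 3.30 × 10^16 m⁻¹.

3.30 × 10^16 m⁻¹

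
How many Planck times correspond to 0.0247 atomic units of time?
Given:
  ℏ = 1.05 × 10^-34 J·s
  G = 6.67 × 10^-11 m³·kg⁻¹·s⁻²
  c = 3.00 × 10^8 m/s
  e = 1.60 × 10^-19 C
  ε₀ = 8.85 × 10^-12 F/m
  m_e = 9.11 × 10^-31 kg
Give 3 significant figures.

1.10 × 10^25

atomic unit of time: τ_au = (4πε₀)²ℏ³/(m_e e⁴) = 2.40 × 10^-17 s
Planck time: t_P = √(ℏG/c⁵) = 5.37 × 10^-44 s
0.0247 × 2.40 × 10^-17 / 5.37 × 10^-44 = 1.10 × 10^25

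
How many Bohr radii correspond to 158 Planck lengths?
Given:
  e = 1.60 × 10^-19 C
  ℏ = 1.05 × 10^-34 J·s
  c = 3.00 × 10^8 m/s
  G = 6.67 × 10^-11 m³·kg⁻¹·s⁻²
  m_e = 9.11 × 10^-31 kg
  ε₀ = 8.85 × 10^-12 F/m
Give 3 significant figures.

Planck length: ℓ_P = √(ℏG/c³) = 1.61 × 10^-35 m
Bohr radius: a₀ = 4πε₀ℏ²/(m_e e²) = 5.26 × 10^-11 m
158 × 1.61 × 10^-35 / 5.26 × 10^-11 = 4.84 × 10^-23

4.84 × 10^-23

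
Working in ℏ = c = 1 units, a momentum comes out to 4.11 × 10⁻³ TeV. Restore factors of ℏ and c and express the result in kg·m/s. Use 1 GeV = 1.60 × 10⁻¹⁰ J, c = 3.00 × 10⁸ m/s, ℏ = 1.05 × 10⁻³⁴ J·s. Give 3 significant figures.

Momentum is [E]/c; divide by c.
1 GeV → 1/c × (1 GeV in J) = 5.33 × 10⁻¹⁹ kg·m/s.
Convert the energy scale: 4.11 × 10⁻³ TeV = 4.11 GeV.
Result: 4.11 × 5.33 × 10⁻¹⁹ = 2.19 × 10⁻¹⁸ kg·m/s.

2.19 × 10⁻¹⁸ kg·m/s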